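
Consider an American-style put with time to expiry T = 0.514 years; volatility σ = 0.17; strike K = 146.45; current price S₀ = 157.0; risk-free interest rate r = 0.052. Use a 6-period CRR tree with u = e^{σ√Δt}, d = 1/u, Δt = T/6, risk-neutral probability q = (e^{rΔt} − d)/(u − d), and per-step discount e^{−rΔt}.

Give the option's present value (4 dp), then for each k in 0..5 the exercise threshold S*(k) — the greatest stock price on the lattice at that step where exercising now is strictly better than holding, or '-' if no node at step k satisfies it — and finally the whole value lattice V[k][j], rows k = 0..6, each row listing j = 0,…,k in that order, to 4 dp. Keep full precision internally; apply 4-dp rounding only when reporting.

Δt=0.08567, u=1.05102, d=0.95146, q=0.53241, disc=e^(-rΔt)=0.99556
k=6 terminal: V=max(K-S,0) → 29.9719 17.7843 4.3215 0.0000 0.0000 0.0000 0.0000
k=5: j=0 S=122.4203 intr=24.0297 cont=23.3787 V=24.0297[EX]; j=1 S=135.2297 intr=11.2203 cont=10.5694 V=11.2203[EX]; j=2 S=149.3793 intr=0.0000 cont=2.0117 V=2.0117[hold]; j=3 S=165.0095 intr=0.0000 cont=0.0000 V=0.0000[hold]; j=4 S=182.2751 intr=0.0000 cont=0.0000 V=0.0000[hold]; j=5 S=201.3473 intr=0.0000 cont=0.0000 V=0.0000[hold]  S*(5)=135.2297
k=4: j=0 S=128.6657 intr=17.7843 cont=17.1334 V=17.7843[EX]; j=1 S=142.1285 intr=4.3215 cont=6.2895 V=6.2895[hold]; j=2 S=157.0000 intr=0.0000 cont=0.9365 V=0.9365[hold]; j=3 S=173.4276 intr=0.0000 cont=0.0000 V=0.0000[hold]; j=4 S=191.5740 intr=0.0000 cont=0.0000 V=0.0000[hold]  S*(4)=128.6657
k=3: j=0 S=135.2297 intr=11.2203 cont=11.6125 V=11.6125[hold]; j=1 S=149.3793 intr=0.0000 cont=3.4242 V=3.4242[hold]; j=2 S=165.0095 intr=0.0000 cont=0.4359 V=0.4359[hold]; j=3 S=182.2751 intr=0.0000 cont=0.0000 V=0.0000[hold]  S*(3)=-
k=2: j=0 S=142.1285 intr=4.3215 cont=7.2208 V=7.2208[hold]; j=1 S=157.0000 intr=0.0000 cont=1.8251 V=1.8251[hold]; j=2 S=173.4276 intr=0.0000 cont=0.2029 V=0.2029[hold]  S*(2)=-
k=1: j=0 S=149.3793 intr=0.0000 cont=4.3287 V=4.3287[hold]; j=1 S=165.0095 intr=0.0000 cont=0.9572 V=0.9572[hold]  S*(1)=-
k=0: j=0 S=157.0000 intr=0.0000 cont=2.5224 V=2.5224[hold]  S*(0)=-

price = 2.5224
boundary = - - - - 128.6657 135.2297
tree:
2.5224
4.3287 0.9572
7.2208 1.8251 0.2029
11.6125 3.4242 0.4359 0.0000
17.7843 6.2895 0.9365 0.0000 0.0000
24.0297 11.2203 2.0117 0.0000 0.0000 0.0000
29.9719 17.7843 4.3215 0.0000 0.0000 0.0000 0.0000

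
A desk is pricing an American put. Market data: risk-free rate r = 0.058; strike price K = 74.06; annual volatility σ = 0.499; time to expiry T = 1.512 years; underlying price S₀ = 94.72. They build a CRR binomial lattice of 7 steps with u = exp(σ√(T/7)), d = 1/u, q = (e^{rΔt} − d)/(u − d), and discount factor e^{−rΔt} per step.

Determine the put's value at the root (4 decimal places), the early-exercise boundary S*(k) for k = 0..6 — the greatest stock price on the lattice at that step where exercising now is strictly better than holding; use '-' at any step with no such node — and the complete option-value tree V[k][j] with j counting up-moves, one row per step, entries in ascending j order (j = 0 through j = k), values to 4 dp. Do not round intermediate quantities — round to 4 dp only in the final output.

price = 8.8655
boundary = - - - - 37.4598 47.2372 59.5667
tree:
8.8655
13.3305 4.0529
19.4513 6.7647 1.0941
27.3311 11.0603 2.0873 0.0000
36.6002 17.5801 3.9822 0.0000 0.0000
44.3539 26.8228 7.5970 0.0000 0.0000 0.0000
50.5026 36.6002 14.4933 0.0000 0.0000 0.0000 0.0000
55.3787 44.3539 26.8228 0.0000 0.0000 0.0000 0.0000 0.0000

params: Δt=0.21600 u=1.26101 d=0.79301 q=0.46922 e^(-rΔt)=0.98755
t_7 payoffs: 55.3787 44.3539 26.8228 0.0000 0.0000 0.0000 0.0000 0.0000
t_6: node(6,0) S=23.5574 payoff=50.5026 vs cont=49.5806 → 50.5026 [stop]  node(6,1) S=37.4598 payoff=36.6002 vs cont=35.6782 → 36.6002 [stop]  node(6,2) S=59.5667 payoff=14.4933 vs cont=14.0598 → 14.4933 [stop]  node(6,3) S=94.7200 payoff=0.0000 vs cont=0.0000 → 0.0000 [wait]  node(6,4) S=150.6190 payoff=0.0000 vs cont=0.0000 → 0.0000 [wait]  node(6,5) S=239.5069 payoff=0.0000 vs cont=0.0000 → 0.0000 [wait]  node(6,6) S=380.8519 payoff=0.0000 vs cont=0.0000 → 0.0000 [wait]  ⇒ S*(6)=59.5667
t_5: node(5,0) S=29.7061 payoff=44.3539 vs cont=43.4318 → 44.3539 [stop]  node(5,1) S=47.2372 payoff=26.8228 vs cont=25.9007 → 26.8228 [stop]  node(5,2) S=75.1143 payoff=0.0000 vs cont=7.5970 → 7.5970 [wait]  node(5,3) S=119.4430 payoff=0.0000 vs cont=0.0000 → 0.0000 [wait]  node(5,4) S=189.9323 payoff=0.0000 vs cont=0.0000 → 0.0000 [wait]  node(5,5) S=302.0209 payoff=0.0000 vs cont=0.0000 → 0.0000 [wait]  ⇒ S*(5)=47.2372
t_4: node(4,0) S=37.4598 payoff=36.6002 vs cont=35.6782 → 36.6002 [stop]  node(4,1) S=59.5667 payoff=14.4933 vs cont=17.5801 → 17.5801 [wait]  node(4,2) S=94.7200 payoff=0.0000 vs cont=3.9822 → 3.9822 [wait]  node(4,3) S=150.6190 payoff=0.0000 vs cont=0.0000 → 0.0000 [wait]  node(4,4) S=239.5069 payoff=0.0000 vs cont=0.0000 → 0.0000 [wait]  ⇒ S*(4)=37.4598
t_3: node(3,0) S=47.2372 payoff=26.8228 vs cont=27.3311 → 27.3311 [wait]  node(3,1) S=75.1143 payoff=0.0000 vs cont=11.0603 → 11.0603 [wait]  node(3,2) S=119.4430 payoff=0.0000 vs cont=2.0873 → 2.0873 [wait]  node(3,3) S=189.9323 payoff=0.0000 vs cont=0.0000 → 0.0000 [wait]  ⇒ S*(3)=-
t_2: node(2,0) S=59.5667 payoff=14.4933 vs cont=19.4513 → 19.4513 [wait]  node(2,1) S=94.7200 payoff=0.0000 vs cont=6.7647 → 6.7647 [wait]  node(2,2) S=150.6190 payoff=0.0000 vs cont=1.0941 → 1.0941 [wait]  ⇒ S*(2)=-
t_1: node(1,0) S=75.1143 payoff=0.0000 vs cont=13.3305 → 13.3305 [wait]  node(1,1) S=119.4430 payoff=0.0000 vs cont=4.0529 → 4.0529 [wait]  ⇒ S*(1)=-
t_0: node(0,0) S=94.7200 payoff=0.0000 vs cont=8.8655 → 8.8655 [wait]  ⇒ S*(0)=-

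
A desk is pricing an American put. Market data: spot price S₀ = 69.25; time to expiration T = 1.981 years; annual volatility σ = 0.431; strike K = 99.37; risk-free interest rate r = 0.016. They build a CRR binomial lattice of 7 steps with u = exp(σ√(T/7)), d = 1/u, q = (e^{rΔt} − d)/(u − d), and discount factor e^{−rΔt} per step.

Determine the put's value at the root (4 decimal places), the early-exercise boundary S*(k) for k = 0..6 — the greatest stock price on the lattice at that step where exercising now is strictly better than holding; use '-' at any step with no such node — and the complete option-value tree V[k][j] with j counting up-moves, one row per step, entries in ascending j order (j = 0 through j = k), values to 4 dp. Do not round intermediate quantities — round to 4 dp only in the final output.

price = 37.0364
boundary = - - 43.7792 34.8090 43.7792 55.0610 69.2500
tree:
37.0364
46.1201 26.4276
55.5908 35.1344 16.1679
64.5610 45.1098 23.4285 7.5535
71.6932 55.5908 32.8928 12.2232 1.9847
77.3641 64.5610 44.3090 19.4228 3.6430 0.0000
81.8730 71.6932 55.5908 30.1200 6.6870 0.0000 0.0000
85.4581 77.3641 64.5610 44.3090 12.2745 0.0000 0.0000 0.0000

params: Δt=0.28300 u=1.25770 d=0.79510 q=0.45274 e^(-rΔt)=0.99548
t_7 payoffs: 85.4581 77.3641 64.5610 44.3090 12.2745 0.0000 0.0000 0.0000
t_6: node(6,0) S=17.4970 payoff=81.8730 vs cont=81.4241 → 81.8730 [stop]  node(6,1) S=27.6768 payoff=71.6932 vs cont=71.2443 → 71.6932 [stop]  node(6,2) S=43.7792 payoff=55.5908 vs cont=55.1419 → 55.5908 [stop]  node(6,3) S=69.2500 payoff=30.1200 vs cont=29.6711 → 30.1200 [stop]  node(6,4) S=109.5398 payoff=0.0000 vs cont=6.6870 → 6.6870 [wait]  node(6,5) S=173.2702 payoff=0.0000 vs cont=0.0000 → 0.0000 [wait]  node(6,6) S=274.0791 payoff=0.0000 vs cont=0.0000 → 0.0000 [wait]  ⇒ S*(6)=69.2500
t_5: node(5,0) S=22.0059 payoff=77.3641 vs cont=76.9151 → 77.3641 [stop]  node(5,1) S=34.8090 payoff=64.5610 vs cont=64.1121 → 64.5610 [stop]  node(5,2) S=55.0610 payoff=44.3090 vs cont=43.8601 → 44.3090 [stop]  node(5,3) S=87.0955 payoff=12.2745 vs cont=19.4228 → 19.4228 [wait]  node(5,4) S=137.7678 payoff=0.0000 vs cont=3.6430 → 3.6430 [wait]  node(5,5) S=217.9214 payoff=0.0000 vs cont=0.0000 → 0.0000 [wait]  ⇒ S*(5)=55.0610
t_4: node(4,0) S=27.6768 payoff=71.6932 vs cont=71.2443 → 71.6932 [stop]  node(4,1) S=43.7792 payoff=55.5908 vs cont=55.1419 → 55.5908 [stop]  node(4,2) S=69.2500 payoff=30.1200 vs cont=32.8928 → 32.8928 [wait]  node(4,3) S=109.5398 payoff=0.0000 vs cont=12.2232 → 12.2232 [wait]  node(4,4) S=173.2702 payoff=0.0000 vs cont=1.9847 → 1.9847 [wait]  ⇒ S*(4)=43.7792
t_3: node(3,0) S=34.8090 payoff=64.5610 vs cont=64.1121 → 64.5610 [stop]  node(3,1) S=55.0610 payoff=44.3090 vs cont=45.1098 → 45.1098 [wait]  node(3,2) S=87.0955 payoff=12.2745 vs cont=23.4285 → 23.4285 [wait]  node(3,3) S=137.7678 payoff=0.0000 vs cont=7.5535 → 7.5535 [wait]  ⇒ S*(3)=34.8090
t_2: node(2,0) S=43.7792 payoff=55.5908 vs cont=55.5028 → 55.5908 [stop]  node(2,1) S=69.2500 payoff=30.1200 vs cont=35.1344 → 35.1344 [wait]  node(2,2) S=109.5398 payoff=0.0000 vs cont=16.1679 → 16.1679 [wait]  ⇒ S*(2)=43.7792
t_1: node(1,0) S=55.0610 payoff=44.3090 vs cont=46.1201 → 46.1201 [wait]  node(1,1) S=87.0955 payoff=12.2745 vs cont=26.4276 → 26.4276 [wait]  ⇒ S*(1)=-
t_0: node(0,0) S=69.2500 payoff=30.1200 vs cont=37.0364 → 37.0364 [wait]  ⇒ S*(0)=-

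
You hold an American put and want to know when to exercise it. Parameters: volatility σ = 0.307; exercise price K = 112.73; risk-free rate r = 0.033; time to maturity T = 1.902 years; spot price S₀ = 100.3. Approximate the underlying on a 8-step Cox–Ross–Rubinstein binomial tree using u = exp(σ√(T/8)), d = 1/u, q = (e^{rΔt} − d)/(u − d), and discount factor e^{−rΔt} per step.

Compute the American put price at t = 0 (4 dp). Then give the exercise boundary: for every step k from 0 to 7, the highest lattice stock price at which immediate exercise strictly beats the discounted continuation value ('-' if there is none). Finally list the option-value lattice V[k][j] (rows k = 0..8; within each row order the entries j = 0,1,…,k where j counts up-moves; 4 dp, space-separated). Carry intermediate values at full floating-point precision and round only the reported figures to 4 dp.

Δt=0.23775  u=1.16148  d=0.86097  q=0.48886  discount=0.99218
step 8 (expiry): payoffs max(K−S,0) = 82.4457 71.8756 57.6163 38.3801 12.4300 0.0000 0.0000 0.0000 0.0000
step 7: (k=7,j=0): S=35.1745, (K−S)⁺=77.5555, hold=76.6745 ⇒ V=77.5555 exercise | (k=7,j=1): S=47.4514, (K−S)⁺=65.2786, hold=64.3976 ⇒ V=65.2786 exercise | (k=7,j=2): S=64.0132, (K−S)⁺=48.7168, hold=47.8358 ⇒ V=48.7168 exercise | (k=7,j=3): S=86.3556, (K−S)⁺=26.3744, hold=25.4934 ⇒ V=26.3744 exercise | (k=7,j=4): S=116.4961, (K−S)⁺=0.0000, hold=6.3038 ⇒ V=6.3038 continue | (k=7,j=5): S=157.1564, (K−S)⁺=0.0000, hold=0.0000 ⇒ V=0.0000 continue | (k=7,j=6): S=212.0084, (K−S)⁺=0.0000, hold=0.0000 ⇒ V=0.0000 continue | (k=7,j=7): S=286.0051, (K−S)⁺=0.0000, hold=0.0000 ⇒ V=0.0000 continue  boundary S*=86.3556
step 6: (k=6,j=0): S=40.8544, (K−S)⁺=71.8756, hold=70.9946 ⇒ V=71.8756 exercise | (k=6,j=1): S=55.1137, (K−S)⁺=57.6163, hold=56.7353 ⇒ V=57.6163 exercise | (k=6,j=2): S=74.3499, (K−S)⁺=38.3801, hold=37.4992 ⇒ V=38.3801 exercise | (k=6,j=3): S=100.3000, (K−S)⁺=12.4300, hold=16.4333 ⇒ V=16.4333 continue | (k=6,j=4): S=135.3075, (K−S)⁺=0.0000, hold=3.1970 ⇒ V=3.1970 continue | (k=6,j=5): S=182.5335, (K−S)⁺=0.0000, hold=0.0000 ⇒ V=0.0000 continue | (k=6,j=6): S=246.2427, (K−S)⁺=0.0000, hold=0.0000 ⇒ V=0.0000 continue  boundary S*=74.3499
step 5: (k=5,j=0): S=47.4514, (K−S)⁺=65.2786, hold=64.3976 ⇒ V=65.2786 exercise | (k=5,j=1): S=64.0132, (K−S)⁺=48.7168, hold=47.8358 ⇒ V=48.7168 exercise | (k=5,j=2): S=86.3556, (K−S)⁺=26.3744, hold=27.4352 ⇒ V=27.4352 continue | (k=5,j=3): S=116.4961, (K−S)⁺=0.0000, hold=9.8848 ⇒ V=9.8848 continue | (k=5,j=4): S=157.1564, (K−S)⁺=0.0000, hold=1.6213 ⇒ V=1.6213 continue | (k=5,j=5): S=212.0084, (K−S)⁺=0.0000, hold=0.0000 ⇒ V=0.0000 continue  boundary S*=64.0132
step 4: (k=4,j=0): S=55.1137, (K−S)⁺=57.6163, hold=56.7353 ⇒ V=57.6163 exercise | (k=4,j=1): S=74.3499, (K−S)⁺=38.3801, hold=38.0137 ⇒ V=38.3801 exercise | (k=4,j=2): S=100.3000, (K−S)⁺=12.4300, hold=18.7081 ⇒ V=18.7081 continue | (k=4,j=3): S=135.3075, (K−S)⁺=0.0000, hold=5.7994 ⇒ V=5.7994 continue | (k=4,j=4): S=182.5335, (K−S)⁺=0.0000, hold=0.8223 ⇒ V=0.8223 continue  boundary S*=74.3499
step 3: (k=3,j=0): S=64.0132, (K−S)⁺=48.7168, hold=47.8358 ⇒ V=48.7168 exercise | (k=3,j=1): S=86.3556, (K−S)⁺=26.3744, hold=28.5385 ⇒ V=28.5385 continue | (k=3,j=2): S=116.4961, (K−S)⁺=0.0000, hold=12.3007 ⇒ V=12.3007 continue | (k=3,j=3): S=157.1564, (K−S)⁺=0.0000, hold=3.3400 ⇒ V=3.3400 continue  boundary S*=64.0132
step 2: (k=2,j=0): S=74.3499, (K−S)⁺=38.3801, hold=38.5489 ⇒ V=38.5489 continue | (k=2,j=1): S=100.3000, (K−S)⁺=12.4300, hold=20.4396 ⇒ V=20.4396 continue | (k=2,j=2): S=135.3075, (K−S)⁺=0.0000, hold=7.8583 ⇒ V=7.8583 continue  boundary S*=-
step 1: (k=1,j=0): S=86.3556, (K−S)⁺=26.3744, hold=29.4639 ⇒ V=29.4639 continue | (k=1,j=1): S=116.4961, (K−S)⁺=0.0000, hold=14.1774 ⇒ V=14.1774 continue  boundary S*=-
step 0: (k=0,j=0): S=100.3000, (K−S)⁺=12.4300, hold=21.8191 ⇒ V=21.8191 continue  boundary S*=-

price = 21.8191
boundary = - - - 64.0132 74.3499 64.0132 74.3499 86.3556
tree:
21.8191
29.4639 14.1774
38.5489 20.4396 7.8583
48.7168 28.5385 12.3007 3.3400
57.6163 38.3801 18.7081 5.7994 0.8223
65.2786 48.7168 27.4352 9.8848 1.6213 0.0000
71.8756 57.6163 38.3801 16.4333 3.1970 0.0000 0.0000
77.5555 65.2786 48.7168 26.3744 6.3038 0.0000 0.0000 0.0000
82.4457 71.8756 57.6163 38.3801 12.4300 0.0000 0.0000 0.0000 0.0000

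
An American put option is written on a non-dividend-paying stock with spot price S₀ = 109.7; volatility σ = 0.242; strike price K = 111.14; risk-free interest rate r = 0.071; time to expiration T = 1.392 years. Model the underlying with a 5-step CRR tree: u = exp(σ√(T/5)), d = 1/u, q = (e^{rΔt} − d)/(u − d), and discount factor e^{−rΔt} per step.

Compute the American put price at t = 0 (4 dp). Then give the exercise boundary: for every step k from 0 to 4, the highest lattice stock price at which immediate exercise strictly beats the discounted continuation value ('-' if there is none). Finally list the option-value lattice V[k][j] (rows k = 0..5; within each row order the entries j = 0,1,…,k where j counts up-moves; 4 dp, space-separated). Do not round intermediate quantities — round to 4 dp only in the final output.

price = 9.4943
boundary = - - 84.9764 74.7901 84.9764
tree:
9.4943
16.0747 4.3716
26.1636 8.2760 1.2860
36.3499 15.1201 2.8896 0.0000
45.3151 26.1636 6.4930 0.0000 0.0000
53.2057 36.3499 14.5900 0.0000 0.0000 0.0000

Δt=0.27840  u=1.13620  d=0.88013  q=0.54608  discount=0.98043
step 5 (expiry): payoffs max(K−S,0) = 53.2057 36.3499 14.5900 0.0000 0.0000 0.0000
step 4: (k=4,j=0): S=65.8249, (K−S)⁺=45.3151, hold=43.1399 ⇒ V=45.3151 exercise | (k=4,j=1): S=84.9764, (K−S)⁺=26.1636, hold=23.9883 ⇒ V=26.1636 exercise | (k=4,j=2): S=109.7000, (K−S)⁺=1.4400, hold=6.4930 ⇒ V=6.4930 continue | (k=4,j=3): S=141.6169, (K−S)⁺=0.0000, hold=0.0000 ⇒ V=0.0000 continue | (k=4,j=4): S=182.8199, (K−S)⁺=0.0000, hold=0.0000 ⇒ V=0.0000 continue  boundary S*=84.9764
step 3: (k=3,j=0): S=74.7901, (K−S)⁺=36.3499, hold=34.1746 ⇒ V=36.3499 exercise | (k=3,j=1): S=96.5500, (K−S)⁺=14.5900, hold=15.1201 ⇒ V=15.1201 continue | (k=3,j=2): S=124.6410, (K−S)⁺=0.0000, hold=2.8896 ⇒ V=2.8896 continue | (k=3,j=3): S=160.9049, (K−S)⁺=0.0000, hold=0.0000 ⇒ V=0.0000 continue  boundary S*=74.7901
step 2: (k=2,j=0): S=84.9764, (K−S)⁺=26.1636, hold=24.2722 ⇒ V=26.1636 exercise | (k=2,j=1): S=109.7000, (K−S)⁺=1.4400, hold=8.2760 ⇒ V=8.2760 continue | (k=2,j=2): S=141.6169, (K−S)⁺=0.0000, hold=1.2860 ⇒ V=1.2860 continue  boundary S*=84.9764
step 1: (k=1,j=0): S=96.5500, (K−S)⁺=14.5900, hold=16.0747 ⇒ V=16.0747 continue | (k=1,j=1): S=124.6410, (K−S)⁺=0.0000, hold=4.3716 ⇒ V=4.3716 continue  boundary S*=-
step 0: (k=0,j=0): S=109.7000, (K−S)⁺=1.4400, hold=9.4943 ⇒ V=9.4943 continue  boundary S*=-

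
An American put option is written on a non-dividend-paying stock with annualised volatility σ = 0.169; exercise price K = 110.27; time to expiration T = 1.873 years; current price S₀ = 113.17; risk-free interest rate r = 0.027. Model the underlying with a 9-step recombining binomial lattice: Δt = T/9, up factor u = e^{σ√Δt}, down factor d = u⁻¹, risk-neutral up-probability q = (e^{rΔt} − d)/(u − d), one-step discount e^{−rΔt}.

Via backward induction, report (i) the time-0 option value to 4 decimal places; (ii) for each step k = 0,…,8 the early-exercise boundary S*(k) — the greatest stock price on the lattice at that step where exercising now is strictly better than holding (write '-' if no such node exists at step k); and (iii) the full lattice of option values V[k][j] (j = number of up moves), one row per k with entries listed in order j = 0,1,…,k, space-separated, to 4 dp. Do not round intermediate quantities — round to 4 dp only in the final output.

Δt=0.20811  u=1.08015  d=0.92580  q=0.51724  discount=0.99440
step 9 (expiry): payoffs max(K−S,0) = 53.7258 44.2989 33.3005 20.4685 5.4972 0.0000 0.0000 0.0000 0.0000 0.0000
step 8: (k=8,j=0): S=61.0760, (K−S)⁺=49.1940, hold=48.5761 ⇒ V=49.1940 exercise | (k=8,j=1): S=71.2584, (K−S)⁺=39.0116, hold=38.3937 ⇒ V=39.0116 exercise | (k=8,j=2): S=83.1383, (K−S)⁺=27.1317, hold=26.5138 ⇒ V=27.1317 exercise | (k=8,j=3): S=96.9988, (K−S)⁺=13.2712, hold=12.6534 ⇒ V=13.2712 exercise | (k=8,j=4): S=113.1700, (K−S)⁺=0.0000, hold=2.6389 ⇒ V=2.6389 continue | (k=8,j=5): S=132.0372, (K−S)⁺=0.0000, hold=0.0000 ⇒ V=0.0000 continue | (k=8,j=6): S=154.0499, (K−S)⁺=0.0000, hold=0.0000 ⇒ V=0.0000 continue | (k=8,j=7): S=179.7325, (K−S)⁺=0.0000, hold=0.0000 ⇒ V=0.0000 continue | (k=8,j=8): S=209.6968, (K−S)⁺=0.0000, hold=0.0000 ⇒ V=0.0000 continue  boundary S*=96.9988
step 7: (k=7,j=0): S=65.9711, (K−S)⁺=44.2989, hold=43.6811 ⇒ V=44.2989 exercise | (k=7,j=1): S=76.9695, (K−S)⁺=33.3005, hold=32.6827 ⇒ V=33.3005 exercise | (k=7,j=2): S=89.8015, (K−S)⁺=20.4685, hold=19.8506 ⇒ V=20.4685 exercise | (k=7,j=3): S=104.7728, (K−S)⁺=5.4972, hold=7.7282 ⇒ V=7.7282 continue | (k=7,j=4): S=122.2402, (K−S)⁺=0.0000, hold=1.2668 ⇒ V=1.2668 continue | (k=7,j=5): S=142.6195, (K−S)⁺=0.0000, hold=0.0000 ⇒ V=0.0000 continue | (k=7,j=6): S=166.3965, (K−S)⁺=0.0000, hold=0.0000 ⇒ V=0.0000 continue | (k=7,j=7): S=194.1374, (K−S)⁺=0.0000, hold=0.0000 ⇒ V=0.0000 continue  boundary S*=89.8015
step 6: (k=6,j=0): S=71.2584, (K−S)⁺=39.0116, hold=38.3937 ⇒ V=39.0116 exercise | (k=6,j=1): S=83.1383, (K−S)⁺=27.1317, hold=26.5138 ⇒ V=27.1317 exercise | (k=6,j=2): S=96.9988, (K−S)⁺=13.2712, hold=13.8009 ⇒ V=13.8009 continue | (k=6,j=3): S=113.1700, (K−S)⁺=0.0000, hold=4.3615 ⇒ V=4.3615 continue | (k=6,j=4): S=132.0372, (K−S)⁺=0.0000, hold=0.6081 ⇒ V=0.6081 continue | (k=6,j=5): S=154.0499, (K−S)⁺=0.0000, hold=0.0000 ⇒ V=0.0000 continue | (k=6,j=6): S=179.7325, (K−S)⁺=0.0000, hold=0.0000 ⇒ V=0.0000 continue  boundary S*=83.1383
step 5: (k=5,j=0): S=76.9695, (K−S)⁺=33.3005, hold=32.6827 ⇒ V=33.3005 exercise | (k=5,j=1): S=89.8015, (K−S)⁺=20.4685, hold=20.1230 ⇒ V=20.4685 exercise | (k=5,j=2): S=104.7728, (K−S)⁺=5.4972, hold=8.8685 ⇒ V=8.8685 continue | (k=5,j=3): S=122.2402, (K−S)⁺=0.0000, hold=2.4065 ⇒ V=2.4065 continue | (k=5,j=4): S=142.6195, (K−S)⁺=0.0000, hold=0.2919 ⇒ V=0.2919 continue | (k=5,j=5): S=166.3965, (K−S)⁺=0.0000, hold=0.0000 ⇒ V=0.0000 continue  boundary S*=89.8015
step 4: (k=4,j=0): S=83.1383, (K−S)⁺=27.1317, hold=26.5138 ⇒ V=27.1317 exercise | (k=4,j=1): S=96.9988, (K−S)⁺=13.2712, hold=14.3874 ⇒ V=14.3874 continue | (k=4,j=2): S=113.1700, (K−S)⁺=0.0000, hold=5.4951 ⇒ V=5.4951 continue | (k=4,j=3): S=132.0372, (K−S)⁺=0.0000, hold=1.3054 ⇒ V=1.3054 continue | (k=4,j=4): S=154.0499, (K−S)⁺=0.0000, hold=0.1401 ⇒ V=0.1401 continue  boundary S*=83.1383
step 3: (k=3,j=0): S=89.8015, (K−S)⁺=20.4685, hold=20.4247 ⇒ V=20.4685 exercise | (k=3,j=1): S=104.7728, (K−S)⁺=5.4972, hold=9.7331 ⇒ V=9.7331 continue | (k=3,j=2): S=122.2402, (K−S)⁺=0.0000, hold=3.3094 ⇒ V=3.3094 continue | (k=3,j=3): S=142.6195, (K−S)⁺=0.0000, hold=0.6988 ⇒ V=0.6988 continue  boundary S*=89.8015
step 2: (k=2,j=0): S=96.9988, (K−S)⁺=13.2712, hold=14.8321 ⇒ V=14.8321 continue | (k=2,j=1): S=113.1700, (K−S)⁺=0.0000, hold=6.3745 ⇒ V=6.3745 continue | (k=2,j=2): S=132.0372, (K−S)⁺=0.0000, hold=1.9481 ⇒ V=1.9481 continue  boundary S*=-
step 1: (k=1,j=0): S=104.7728, (K−S)⁺=5.4972, hold=10.3989 ⇒ V=10.3989 continue | (k=1,j=1): S=122.2402, (K−S)⁺=0.0000, hold=4.0621 ⇒ V=4.0621 continue  boundary S*=-
step 0: (k=0,j=0): S=113.1700, (K−S)⁺=0.0000, hold=7.0813 ⇒ V=7.0813 continue  boundary S*=-

price = 7.0813
boundary = - - - 89.8015 83.1383 89.8015 83.1383 89.8015 96.9988
tree:
7.0813
10.3989 4.0621
14.8321 6.3745 1.9481
20.4685 9.7331 3.3094 0.6988
27.1317 14.3874 5.4951 1.3054 0.1401
33.3005 20.4685 8.8685 2.4065 0.2919 0.0000
39.0116 27.1317 13.8009 4.3615 0.6081 0.0000 0.0000
44.2989 33.3005 20.4685 7.7282 1.2668 0.0000 0.0000 0.0000
49.1940 39.0116 27.1317 13.2712 2.6389 0.0000 0.0000 0.0000 0.0000
53.7258 44.2989 33.3005 20.4685 5.4972 0.0000 0.0000 0.0000 0.0000 0.0000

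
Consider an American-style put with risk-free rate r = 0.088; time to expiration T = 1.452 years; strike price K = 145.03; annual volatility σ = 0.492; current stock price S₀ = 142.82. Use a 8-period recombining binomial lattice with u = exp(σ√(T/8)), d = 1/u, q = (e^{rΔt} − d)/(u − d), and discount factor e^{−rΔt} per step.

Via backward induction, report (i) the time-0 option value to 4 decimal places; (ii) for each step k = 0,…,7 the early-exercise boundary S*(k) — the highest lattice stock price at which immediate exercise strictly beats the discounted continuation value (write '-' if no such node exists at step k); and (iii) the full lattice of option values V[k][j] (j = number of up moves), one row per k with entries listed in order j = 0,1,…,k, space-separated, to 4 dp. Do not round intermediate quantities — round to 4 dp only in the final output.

price = 26.5974
boundary = - - - 76.1548 93.9134 76.1548 93.9134 115.8133
tree:
26.5974
37.7627 15.6661
51.9311 24.0243 7.3423
68.8752 35.7253 12.4411 2.1913
83.2758 51.1166 20.6255 4.1944 0.1448
94.9533 68.8752 33.1865 8.0198 0.2862 0.0000
104.4226 83.2758 51.1166 15.3166 0.5657 0.0000 0.0000
112.1013 94.9533 68.8752 29.2167 1.1181 0.0000 0.0000 0.0000
118.3280 104.4226 83.2758 51.1166 2.2100 0.0000 0.0000 0.0000 0.0000

Δt=0.18150  u=1.23319  d=0.81090  q=0.48592  discount=0.98415
step 8 (expiry): payoffs max(K−S,0) = 118.3280 104.4226 83.2758 51.1166 2.2100 0.0000 0.0000 0.0000 0.0000
step 7: (k=7,j=0): S=32.9287, (K−S)⁺=112.1013, hold=109.8033 ⇒ V=112.1013 exercise | (k=7,j=1): S=50.0767, (K−S)⁺=94.9533, hold=92.6553 ⇒ V=94.9533 exercise | (k=7,j=2): S=76.1548, (K−S)⁺=68.8752, hold=66.5772 ⇒ V=68.8752 exercise | (k=7,j=3): S=115.8133, (K−S)⁺=29.2167, hold=26.9187 ⇒ V=29.2167 exercise | (k=7,j=4): S=176.1245, (K−S)⁺=0.0000, hold=1.1181 ⇒ V=1.1181 continue | (k=7,j=5): S=267.8435, (K−S)⁺=0.0000, hold=0.0000 ⇒ V=0.0000 continue | (k=7,j=6): S=407.3262, (K−S)⁺=0.0000, hold=0.0000 ⇒ V=0.0000 continue | (k=7,j=7): S=619.4464, (K−S)⁺=0.0000, hold=0.0000 ⇒ V=0.0000 continue  boundary S*=115.8133
step 6: (k=6,j=0): S=40.6074, (K−S)⁺=104.4226, hold=102.1246 ⇒ V=104.4226 exercise | (k=6,j=1): S=61.7542, (K−S)⁺=83.2758, hold=80.9778 ⇒ V=83.2758 exercise | (k=6,j=2): S=93.9134, (K−S)⁺=51.1166, hold=48.8186 ⇒ V=51.1166 exercise | (k=6,j=3): S=142.8200, (K−S)⁺=2.2100, hold=15.3166 ⇒ V=15.3166 continue | (k=6,j=4): S=217.1953, (K−S)⁺=0.0000, hold=0.5657 ⇒ V=0.5657 continue | (k=6,j=5): S=330.3024, (K−S)⁺=0.0000, hold=0.0000 ⇒ V=0.0000 continue | (k=6,j=6): S=502.3114, (K−S)⁺=0.0000, hold=0.0000 ⇒ V=0.0000 continue  boundary S*=93.9134
step 5: (k=5,j=0): S=50.0767, (K−S)⁺=94.9533, hold=92.6553 ⇒ V=94.9533 exercise | (k=5,j=1): S=76.1548, (K−S)⁺=68.8752, hold=66.5772 ⇒ V=68.8752 exercise | (k=5,j=2): S=115.8133, (K−S)⁺=29.2167, hold=33.1865 ⇒ V=33.1865 continue | (k=5,j=3): S=176.1245, (K−S)⁺=0.0000, hold=8.0198 ⇒ V=8.0198 continue | (k=5,j=4): S=267.8435, (K−S)⁺=0.0000, hold=0.2862 ⇒ V=0.2862 continue | (k=5,j=5): S=407.3262, (K−S)⁺=0.0000, hold=0.0000 ⇒ V=0.0000 continue  boundary S*=76.1548
step 4: (k=4,j=0): S=61.7542, (K−S)⁺=83.2758, hold=80.9778 ⇒ V=83.2758 exercise | (k=4,j=1): S=93.9134, (K−S)⁺=51.1166, hold=50.7170 ⇒ V=51.1166 exercise | (k=4,j=2): S=142.8200, (K−S)⁺=2.2100, hold=20.6255 ⇒ V=20.6255 continue | (k=4,j=3): S=217.1953, (K−S)⁺=0.0000, hold=4.1944 ⇒ V=4.1944 continue | (k=4,j=4): S=330.3024, (K−S)⁺=0.0000, hold=0.1448 ⇒ V=0.1448 continue  boundary S*=93.9134
step 3: (k=3,j=0): S=76.1548, (K−S)⁺=68.8752, hold=66.5772 ⇒ V=68.8752 exercise | (k=3,j=1): S=115.8133, (K−S)⁺=29.2167, hold=35.7253 ⇒ V=35.7253 continue | (k=3,j=2): S=176.1245, (K−S)⁺=0.0000, hold=12.4411 ⇒ V=12.4411 continue | (k=3,j=3): S=267.8435, (K−S)⁺=0.0000, hold=2.1913 ⇒ V=2.1913 continue  boundary S*=76.1548
step 2: (k=2,j=0): S=93.9134, (K−S)⁺=51.1166, hold=51.9311 ⇒ V=51.9311 continue | (k=2,j=1): S=142.8200, (K−S)⁺=2.2100, hold=24.0243 ⇒ V=24.0243 continue | (k=2,j=2): S=217.1953, (K−S)⁺=0.0000, hold=7.3423 ⇒ V=7.3423 continue  boundary S*=-
step 1: (k=1,j=0): S=115.8133, (K−S)⁺=29.2167, hold=37.7627 ⇒ V=37.7627 continue | (k=1,j=1): S=176.1245, (K−S)⁺=0.0000, hold=15.6661 ⇒ V=15.6661 continue  boundary S*=-
step 0: (k=0,j=0): S=142.8200, (K−S)⁺=2.2100, hold=26.5974 ⇒ V=26.5974 continue  boundary S*=-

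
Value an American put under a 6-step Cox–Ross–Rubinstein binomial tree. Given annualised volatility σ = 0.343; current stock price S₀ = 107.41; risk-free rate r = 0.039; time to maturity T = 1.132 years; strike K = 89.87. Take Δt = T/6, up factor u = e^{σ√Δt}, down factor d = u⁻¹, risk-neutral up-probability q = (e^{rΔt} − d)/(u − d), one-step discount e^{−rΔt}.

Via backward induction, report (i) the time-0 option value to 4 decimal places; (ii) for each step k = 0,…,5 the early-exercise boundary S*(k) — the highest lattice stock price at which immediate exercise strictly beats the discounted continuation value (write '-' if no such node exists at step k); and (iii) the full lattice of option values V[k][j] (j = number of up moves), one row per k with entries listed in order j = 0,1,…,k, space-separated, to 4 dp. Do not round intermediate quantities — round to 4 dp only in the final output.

Δt=0.18867, u=1.16066, d=0.86158, q=0.48752, disc=e^(-rΔt)=0.99267
k=6 terminal: V=max(K-S,0) → 45.9335 30.6823 10.1370 0.0000 0.0000 0.0000 0.0000
k=5: j=0 S=50.9951 intr=38.8749 cont=38.2161 V=38.8749[EX]; j=1 S=68.6966 intr=21.1734 cont=20.5146 V=21.1734[EX]; j=2 S=92.5426 intr=0.0000 cont=5.1570 V=5.1570[hold]; j=3 S=124.6660 intr=0.0000 cont=0.0000 V=0.0000[hold]; j=4 S=167.9401 intr=0.0000 cont=0.0000 V=0.0000[hold]; j=5 S=226.2356 intr=0.0000 cont=0.0000 V=0.0000[hold]  S*(5)=68.6966
k=4: j=0 S=59.1877 intr=30.6823 cont=30.0234 V=30.6823[EX]; j=1 S=79.7330 intr=10.1370 cont=13.2672 V=13.2672[hold]; j=2 S=107.4100 intr=0.0000 cont=2.6235 V=2.6235[hold]; j=3 S=144.6942 intr=0.0000 cont=0.0000 V=0.0000[hold]; j=4 S=194.9206 intr=0.0000 cont=0.0000 V=0.0000[hold]  S*(4)=59.1877
k=3: j=0 S=68.6966 intr=21.1734 cont=22.0294 V=22.0294[hold]; j=1 S=92.5426 intr=0.0000 cont=8.0190 V=8.0190[hold]; j=2 S=124.6660 intr=0.0000 cont=1.3346 V=1.3346[hold]; j=3 S=167.9401 intr=0.0000 cont=0.0000 V=0.0000[hold]  S*(3)=-
k=2: j=0 S=79.7330 intr=10.1370 cont=15.0877 V=15.0877[hold]; j=1 S=107.4100 intr=0.0000 cont=4.7254 V=4.7254[hold]; j=2 S=144.6942 intr=0.0000 cont=0.6790 V=0.6790[hold]  S*(2)=-
k=1: j=0 S=92.5426 intr=0.0000 cont=9.9623 V=9.9623[hold]; j=1 S=124.6660 intr=0.0000 cont=2.7325 V=2.7325[hold]  S*(1)=-
k=0: j=0 S=107.4100 intr=0.0000 cont=6.3905 V=6.3905[hold]  S*(0)=-

price = 6.3905
boundary = - - - - 59.1877 68.6966
tree:
6.3905
9.9623 2.7325
15.0877 4.7254 0.6790
22.0294 8.0190 1.3346 0.0000
30.6823 13.2672 2.6235 0.0000 0.0000
38.8749 21.1734 5.1570 0.0000 0.0000 0.0000
45.9335 30.6823 10.1370 0.0000 0.0000 0.0000 0.0000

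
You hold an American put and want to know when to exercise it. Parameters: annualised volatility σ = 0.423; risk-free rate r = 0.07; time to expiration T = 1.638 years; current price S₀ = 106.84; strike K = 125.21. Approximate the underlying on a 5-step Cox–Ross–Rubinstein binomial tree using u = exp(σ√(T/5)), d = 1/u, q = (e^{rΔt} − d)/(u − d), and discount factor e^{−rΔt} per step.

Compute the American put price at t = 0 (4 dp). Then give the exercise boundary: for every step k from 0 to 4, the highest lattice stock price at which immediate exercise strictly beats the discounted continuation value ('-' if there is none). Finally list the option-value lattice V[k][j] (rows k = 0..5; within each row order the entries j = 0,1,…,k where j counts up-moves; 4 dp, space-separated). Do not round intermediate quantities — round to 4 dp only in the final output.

Δt=0.32760  u=1.27393  d=0.78497  q=0.48721  discount=0.97733
step 5 (expiry): payoffs max(K−S,0) = 93.3681 73.5335 41.3438 0.0000 0.0000 0.0000
step 4: (k=4,j=0): S=40.5645, (K−S)⁺=84.6455, hold=81.8069 ⇒ V=84.6455 exercise | (k=4,j=1): S=65.8324, (K−S)⁺=59.3776, hold=56.5389 ⇒ V=59.3776 exercise | (k=4,j=2): S=106.8400, (K−S)⁺=18.3700, hold=20.7201 ⇒ V=20.7201 continue | (k=4,j=3): S=173.3915, (K−S)⁺=0.0000, hold=0.0000 ⇒ V=0.0000 continue | (k=4,j=4): S=281.3984, (K−S)⁺=0.0000, hold=0.0000 ⇒ V=0.0000 continue  boundary S*=65.8324
step 3: (k=3,j=0): S=51.6765, (K−S)⁺=73.5335, hold=70.6949 ⇒ V=73.5335 exercise | (k=3,j=1): S=83.8662, (K−S)⁺=41.3438, hold=39.6242 ⇒ V=41.3438 exercise | (k=3,j=2): S=136.1071, (K−S)⁺=0.0000, hold=10.3843 ⇒ V=10.3843 continue | (k=3,j=3): S=220.8893, (K−S)⁺=0.0000, hold=0.0000 ⇒ V=0.0000 continue  boundary S*=83.8662
step 2: (k=2,j=0): S=65.8324, (K−S)⁺=59.3776, hold=56.5389 ⇒ V=59.3776 exercise | (k=2,j=1): S=106.8400, (K−S)⁺=18.3700, hold=25.6647 ⇒ V=25.6647 continue | (k=2,j=2): S=173.3915, (K−S)⁺=0.0000, hold=5.2042 ⇒ V=5.2042 continue  boundary S*=65.8324
step 1: (k=1,j=0): S=83.8662, (K−S)⁺=41.3438, hold=41.9786 ⇒ V=41.9786 continue | (k=1,j=1): S=136.1071, (K−S)⁺=0.0000, hold=15.3404 ⇒ V=15.3404 continue  boundary S*=-
step 0: (k=0,j=0): S=106.8400, (K−S)⁺=18.3700, hold=28.3428 ⇒ V=28.3428 continue  boundary S*=-

price = 28.3428
boundary = - - 65.8324 83.8662 65.8324
tree:
28.3428
41.9786 15.3404
59.3776 25.6647 5.2042
73.5335 41.3438 10.3843 0.0000
84.6455 59.3776 20.7201 0.0000 0.0000
93.3681 73.5335 41.3438 0.0000 0.0000 0.0000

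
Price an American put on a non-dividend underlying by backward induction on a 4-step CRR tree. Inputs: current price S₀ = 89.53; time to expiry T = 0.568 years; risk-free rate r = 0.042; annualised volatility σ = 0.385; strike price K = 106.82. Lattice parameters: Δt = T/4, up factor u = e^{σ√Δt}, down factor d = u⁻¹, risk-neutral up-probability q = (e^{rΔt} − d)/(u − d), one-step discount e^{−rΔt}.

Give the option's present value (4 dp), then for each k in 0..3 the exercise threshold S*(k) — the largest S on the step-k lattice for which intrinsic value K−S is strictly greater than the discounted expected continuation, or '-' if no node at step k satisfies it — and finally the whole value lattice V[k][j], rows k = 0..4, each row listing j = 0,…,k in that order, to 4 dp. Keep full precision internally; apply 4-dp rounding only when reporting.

price = 21.0607
boundary = - - 66.9814 77.4393
tree:
21.0607
29.7265 12.0945
39.8386 19.3275 4.5430
48.8841 29.3807 8.8628 0.0000
56.7082 39.8386 17.2900 0.0000 0.0000

Δt=0.14200  u=1.15613  d=0.86495  q=0.48434  discount=0.99405
step 4 (expiry): payoffs max(K−S,0) = 56.7082 39.8386 17.2900 0.0000 0.0000
step 3: (k=3,j=0): S=57.9359, (K−S)⁺=48.8841, hold=48.2490 ⇒ V=48.8841 exercise | (k=3,j=1): S=77.4393, (K−S)⁺=29.3807, hold=28.7455 ⇒ V=29.3807 exercise | (k=3,j=2): S=103.5084, (K−S)⁺=3.3116, hold=8.8628 ⇒ V=8.8628 continue | (k=3,j=3): S=138.3534, (K−S)⁺=0.0000, hold=0.0000 ⇒ V=0.0000 continue  boundary S*=77.4393
step 2: (k=2,j=0): S=66.9814, (K−S)⁺=39.8386, hold=39.2034 ⇒ V=39.8386 exercise | (k=2,j=1): S=89.5300, (K−S)⁺=17.2900, hold=19.3275 ⇒ V=19.3275 continue | (k=2,j=2): S=119.6693, (K−S)⁺=0.0000, hold=4.5430 ⇒ V=4.5430 continue  boundary S*=66.9814
step 1: (k=1,j=0): S=77.4393, (K−S)⁺=29.3807, hold=29.7265 ⇒ V=29.7265 continue | (k=1,j=1): S=103.5084, (K−S)⁺=3.3116, hold=12.0945 ⇒ V=12.0945 continue  boundary S*=-
step 0: (k=0,j=0): S=89.5300, (K−S)⁺=17.2900, hold=21.0607 ⇒ V=21.0607 continue  boundary S*=-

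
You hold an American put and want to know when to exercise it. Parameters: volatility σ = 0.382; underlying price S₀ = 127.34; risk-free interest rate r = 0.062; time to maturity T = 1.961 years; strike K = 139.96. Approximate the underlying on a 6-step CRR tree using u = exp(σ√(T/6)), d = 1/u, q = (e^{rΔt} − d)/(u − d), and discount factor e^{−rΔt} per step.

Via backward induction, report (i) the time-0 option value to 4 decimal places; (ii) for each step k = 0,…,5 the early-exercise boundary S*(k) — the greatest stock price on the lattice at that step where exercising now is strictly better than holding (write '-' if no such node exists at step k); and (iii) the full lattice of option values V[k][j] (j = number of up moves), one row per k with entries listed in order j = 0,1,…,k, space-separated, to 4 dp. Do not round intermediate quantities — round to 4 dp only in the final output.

params: Δt=0.32683 u=1.24407 d=0.80381 q=0.49212 e^(-rΔt)=0.97994
t_6 payoffs: 105.6122 86.7996 57.6834 12.6200 0.0000 0.0000 0.0000
t_5: node(5,0) S=42.7311 payoff=97.2289 vs cont=94.4214 → 97.2289 [stop]  node(5,1) S=66.1351 payoff=73.8249 vs cont=71.0173 → 73.8249 [stop]  node(5,2) S=102.3577 payoff=37.6023 vs cont=34.7947 → 37.6023 [stop]  node(5,3) S=158.4197 payoff=0.0000 vs cont=6.2809 → 6.2809 [wait]  node(5,4) S=245.1870 payoff=0.0000 vs cont=0.0000 → 0.0000 [wait]  node(5,5) S=379.4774 payoff=0.0000 vs cont=0.0000 → 0.0000 [wait]  ⇒ S*(5)=102.3577
t_4: node(4,0) S=53.1604 payoff=86.7996 vs cont=83.9921 → 86.7996 [stop]  node(4,1) S=82.2766 payoff=57.6834 vs cont=54.8758 → 57.6834 [stop]  node(4,2) S=127.3400 payoff=12.6200 vs cont=21.7434 → 21.7434 [wait]  node(4,3) S=197.0849 payoff=0.0000 vs cont=3.1260 → 3.1260 [wait]  node(4,4) S=305.0294 payoff=0.0000 vs cont=0.0000 → 0.0000 [wait]  ⇒ S*(4)=82.2766
t_3: node(3,0) S=66.1351 payoff=73.8249 vs cont=71.0173 → 73.8249 [stop]  node(3,1) S=102.3577 payoff=37.6023 vs cont=39.1944 → 39.1944 [wait]  node(3,2) S=158.4197 payoff=0.0000 vs cont=12.3291 → 12.3291 [wait]  node(3,3) S=245.1870 payoff=0.0000 vs cont=1.5558 → 1.5558 [wait]  ⇒ S*(3)=66.1351
t_2: node(2,0) S=82.2766 payoff=57.6834 vs cont=55.6436 → 57.6834 [stop]  node(2,1) S=127.3400 payoff=12.6200 vs cont=25.4526 → 25.4526 [wait]  node(2,2) S=197.0849 payoff=0.0000 vs cont=6.8864 → 6.8864 [wait]  ⇒ S*(2)=82.2766
t_1: node(1,0) S=102.3577 payoff=37.6023 vs cont=40.9831 → 40.9831 [wait]  node(1,1) S=158.4197 payoff=0.0000 vs cont=15.9886 → 15.9886 [wait]  ⇒ S*(1)=-
t_0: node(0,0) S=127.3400 payoff=12.6200 vs cont=28.1075 → 28.1075 [wait]  ⇒ S*(0)=-

price = 28.1075
boundary = - - 82.2766 66.1351 82.2766 102.3577
tree:
28.1075
40.9831 15.9886
57.6834 25.4526 6.8864
73.8249 39.1944 12.3291 1.5558
86.7996 57.6834 21.7434 3.1260 0.0000
97.2289 73.8249 37.6023 6.2809 0.0000 0.0000
105.6122 86.7996 57.6834 12.6200 0.0000 0.0000 0.0000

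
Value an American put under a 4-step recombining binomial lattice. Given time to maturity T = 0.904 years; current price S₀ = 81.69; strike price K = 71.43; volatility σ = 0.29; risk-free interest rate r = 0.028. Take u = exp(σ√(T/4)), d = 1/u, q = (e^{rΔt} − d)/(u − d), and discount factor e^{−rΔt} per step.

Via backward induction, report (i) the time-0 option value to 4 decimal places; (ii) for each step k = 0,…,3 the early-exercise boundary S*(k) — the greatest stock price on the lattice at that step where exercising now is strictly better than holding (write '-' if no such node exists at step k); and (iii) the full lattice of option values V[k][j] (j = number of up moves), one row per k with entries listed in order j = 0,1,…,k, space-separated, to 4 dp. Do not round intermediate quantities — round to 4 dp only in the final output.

price = 4.0878
boundary = - - - 54.0191
tree:
4.0878
6.8612 1.2374
11.1744 2.4347 0.0000
17.4109 4.7905 0.0000 0.0000
24.3676 9.4258 0.0000 0.0000 0.0000

params: Δt=0.22600 u=1.14782 d=0.87122 q=0.48854 e^(-rΔt)=0.99369
t_4 payoffs: 24.3676 9.4258 0.0000 0.0000 0.0000
t_3: node(3,0) S=54.0191 payoff=17.4109 vs cont=16.9603 → 17.4109 [stop]  node(3,1) S=71.1697 payoff=0.2603 vs cont=4.7905 → 4.7905 [wait]  node(3,2) S=93.7654 payoff=0.0000 vs cont=0.0000 → 0.0000 [wait]  node(3,3) S=123.5350 payoff=0.0000 vs cont=0.0000 → 0.0000 [wait]  ⇒ S*(3)=54.0191
t_2: node(2,0) S=62.0042 payoff=9.4258 vs cont=11.1744 → 11.1744 [wait]  node(2,1) S=81.6900 payoff=0.0000 vs cont=2.4347 → 2.4347 [wait]  node(2,2) S=107.6258 payoff=0.0000 vs cont=0.0000 → 0.0000 [wait]  ⇒ S*(2)=-
t_1: node(1,0) S=71.1697 payoff=0.2603 vs cont=6.8612 → 6.8612 [wait]  node(1,1) S=93.7654 payoff=0.0000 vs cont=1.2374 → 1.2374 [wait]  ⇒ S*(1)=-
t_0: node(0,0) S=81.6900 payoff=0.0000 vs cont=4.0878 → 4.0878 [wait]  ⇒ S*(0)=-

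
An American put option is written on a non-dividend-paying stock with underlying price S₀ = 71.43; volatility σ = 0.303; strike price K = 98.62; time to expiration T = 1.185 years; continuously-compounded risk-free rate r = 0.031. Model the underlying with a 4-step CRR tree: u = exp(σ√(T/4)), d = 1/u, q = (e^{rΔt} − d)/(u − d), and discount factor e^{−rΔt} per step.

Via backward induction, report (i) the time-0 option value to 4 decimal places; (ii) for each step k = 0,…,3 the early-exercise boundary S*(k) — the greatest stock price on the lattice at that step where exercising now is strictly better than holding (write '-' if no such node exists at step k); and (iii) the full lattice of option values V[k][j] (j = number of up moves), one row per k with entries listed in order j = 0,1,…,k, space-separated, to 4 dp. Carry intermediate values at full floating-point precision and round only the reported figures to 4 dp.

params: Δt=0.29625 u=1.17930 d=0.84796 q=0.48671 e^(-rΔt)=0.99086
t_4 payoffs: 61.6894 47.2590 27.1900 0.0000 0.0000
t_3: node(3,0) S=43.5522 payoff=55.0678 vs cont=54.1663 → 55.0678 [stop]  node(3,1) S=60.5699 payoff=38.0501 vs cont=37.1485 → 38.0501 [stop]  node(3,2) S=84.2373 payoff=14.3827 vs cont=13.8288 → 14.3827 [stop]  node(3,3) S=117.1525 payoff=0.0000 vs cont=0.0000 → 0.0000 [wait]  ⇒ S*(3)=84.2373
t_2: node(2,0) S=51.3610 payoff=47.2590 vs cont=46.3574 → 47.2590 [stop]  node(2,1) S=71.4300 payoff=27.1900 vs cont=26.2884 → 27.1900 [stop]  node(2,2) S=99.3408 payoff=0.0000 vs cont=7.3151 → 7.3151 [wait]  ⇒ S*(2)=71.4300
t_1: node(1,0) S=60.5699 payoff=38.0501 vs cont=37.1485 → 38.0501 [stop]  node(1,1) S=84.2373 payoff=14.3827 vs cont=17.3566 → 17.3566 [wait]  ⇒ S*(1)=60.5699
t_0: node(0,0) S=71.4300 payoff=27.1900 vs cont=27.7226 → 27.7226 [wait]  ⇒ S*(0)=-

price = 27.7226
boundary = - 60.5699 71.4300 84.2373
tree:
27.7226
38.0501 17.3566
47.2590 27.1900 7.3151
55.0678 38.0501 14.3827 0.0000
61.6894 47.2590 27.1900 0.0000 0.0000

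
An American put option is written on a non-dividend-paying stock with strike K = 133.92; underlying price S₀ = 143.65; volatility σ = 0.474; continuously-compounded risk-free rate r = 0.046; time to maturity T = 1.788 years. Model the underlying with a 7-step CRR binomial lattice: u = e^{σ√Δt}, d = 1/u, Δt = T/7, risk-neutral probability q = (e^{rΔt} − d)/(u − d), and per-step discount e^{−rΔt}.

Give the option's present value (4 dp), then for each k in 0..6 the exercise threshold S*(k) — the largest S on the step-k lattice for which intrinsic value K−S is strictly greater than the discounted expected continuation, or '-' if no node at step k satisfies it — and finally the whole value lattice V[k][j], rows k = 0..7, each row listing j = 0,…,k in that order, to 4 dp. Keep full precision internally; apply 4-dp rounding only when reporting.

Δt=0.25543  u=1.27069  d=0.78697  q=0.46483  discount=0.98832
step 7 (expiry): payoffs max(K−S,0) = 107.0647 90.5580 63.9055 20.8711 0.0000 0.0000 0.0000 0.0000
step 6: (k=6,j=0): S=34.1248, (K−S)⁺=99.7952, hold=98.2309 ⇒ V=99.7952 exercise | (k=6,j=1): S=55.0996, (K−S)⁺=78.8204, hold=77.2561 ⇒ V=78.8204 exercise | (k=6,j=2): S=88.9666, (K−S)⁺=44.9534, hold=43.3891 ⇒ V=44.9534 exercise | (k=6,j=3): S=143.6500, (K−S)⁺=0.0000, hold=11.0391 ⇒ V=11.0391 continue | (k=6,j=4): S=231.9446, (K−S)⁺=0.0000, hold=0.0000 ⇒ V=0.0000 continue | (k=6,j=5): S=374.5095, (K−S)⁺=0.0000, hold=0.0000 ⇒ V=0.0000 continue | (k=6,j=6): S=604.7020, (K−S)⁺=0.0000, hold=0.0000 ⇒ V=0.0000 continue  boundary S*=88.9666
step 5: (k=5,j=0): S=43.3620, (K−S)⁺=90.5580, hold=88.9937 ⇒ V=90.5580 exercise | (k=5,j=1): S=70.0145, (K−S)⁺=63.9055, hold=62.3412 ⇒ V=63.9055 exercise | (k=5,j=2): S=113.0489, (K−S)⁺=20.8711, hold=28.8481 ⇒ V=28.8481 continue | (k=5,j=3): S=182.5345, (K−S)⁺=0.0000, hold=5.8388 ⇒ V=5.8388 continue | (k=5,j=4): S=294.7294, (K−S)⁺=0.0000, hold=0.0000 ⇒ V=0.0000 continue | (k=5,j=5): S=475.8851, (K−S)⁺=0.0000, hold=0.0000 ⇒ V=0.0000 continue  boundary S*=70.0145
step 4: (k=4,j=0): S=55.0996, (K−S)⁺=78.8204, hold=77.2561 ⇒ V=78.8204 exercise | (k=4,j=1): S=88.9666, (K−S)⁺=44.9534, hold=47.0537 ⇒ V=47.0537 continue | (k=4,j=2): S=143.6500, (K−S)⁺=0.0000, hold=17.9407 ⇒ V=17.9407 continue | (k=4,j=3): S=231.9446, (K−S)⁺=0.0000, hold=3.0883 ⇒ V=3.0883 continue | (k=4,j=4): S=374.5095, (K−S)⁺=0.0000, hold=0.0000 ⇒ V=0.0000 continue  boundary S*=55.0996
step 3: (k=3,j=0): S=70.0145, (K−S)⁺=63.9055, hold=63.3061 ⇒ V=63.9055 exercise | (k=3,j=1): S=113.0489, (K−S)⁺=20.8711, hold=33.1296 ⇒ V=33.1296 continue | (k=3,j=2): S=182.5345, (K−S)⁺=0.0000, hold=10.9079 ⇒ V=10.9079 continue | (k=3,j=3): S=294.7294, (K−S)⁺=0.0000, hold=1.6334 ⇒ V=1.6334 continue  boundary S*=70.0145
step 2: (k=2,j=0): S=88.9666, (K−S)⁺=44.9534, hold=49.0206 ⇒ V=49.0206 continue | (k=2,j=1): S=143.6500, (K−S)⁺=0.0000, hold=22.5340 ⇒ V=22.5340 continue | (k=2,j=2): S=231.9446, (K−S)⁺=0.0000, hold=6.5198 ⇒ V=6.5198 continue  boundary S*=-
step 1: (k=1,j=0): S=113.0489, (K−S)⁺=20.8711, hold=36.2801 ⇒ V=36.2801 continue | (k=1,j=1): S=182.5345, (K−S)⁺=0.0000, hold=14.9139 ⇒ V=14.9139 continue  boundary S*=-
step 0: (k=0,j=0): S=143.6500, (K−S)⁺=0.0000, hold=26.0407 ⇒ V=26.0407 continue  boundary S*=-

price = 26.0407
boundary = - - - 70.0145 55.0996 70.0145 88.9666
tree:
26.0407
36.2801 14.9139
49.0206 22.5340 6.5198
63.9055 33.1296 10.9079 1.6334
78.8204 47.0537 17.9407 3.0883 0.0000
90.5580 63.9055 28.8481 5.8388 0.0000 0.0000
99.7952 78.8204 44.9534 11.0391 0.0000 0.0000 0.0000
107.0647 90.5580 63.9055 20.8711 0.0000 0.0000 0.0000 0.0000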